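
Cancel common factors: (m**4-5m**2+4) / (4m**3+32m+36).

By polynomial division,
  m**4-5m**2+4 = ((1/4)m)(4m**3+32m+36) + (-13m**2-9m+4)
  4m**3+32m+36 = (-(4/13)m+36/169)(-13m**2-9m+4) + ((5940/169)m+5940/169)
  -13m**2-9m+4 = (-(2197/5940)m+169/1485)((5940/169)m+5940/169) + (0)
Last nonzero remainder: (5940/169)m+5940/169. Dividing through by 5940/169 gives the monic gcd m+1.
Cancel m+1 from numerator and denominator to get the reduced form.

(m**3-m**2-4m+4)/(4m**2-4m+36)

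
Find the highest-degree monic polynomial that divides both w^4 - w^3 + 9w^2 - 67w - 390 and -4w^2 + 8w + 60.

w^2 - 2w - 15

Repeated division with remainder:
  w^4 - w^3 + 9w^2 - 67w - 390 = (-(1/4)w^2 - (1/4)w - 13/2)(-4w^2 + 8w + 60) + (0)
Last nonzero remainder: -4w^2 + 8w + 60. Dividing through by -4 gives the monic gcd w^2 - 2w - 15.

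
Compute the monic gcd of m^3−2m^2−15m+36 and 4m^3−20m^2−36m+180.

m−3

Apply the Euclidean algorithm:
  m^3−2m^2−15m+36 = (1/4)(4m^3−20m^2−36m+180) + (3m^2−6m−9)
  4m^3−20m^2−36m+180 = ((4/3)m−4)(3m^2−6m−9) + (−48m+144)
  3m^2−6m−9 = (−(1/16)m−1/16)(−48m+144) + (0)
Last nonzero remainder: −48m+144. Dividing through by −48 gives the monic gcd m−3.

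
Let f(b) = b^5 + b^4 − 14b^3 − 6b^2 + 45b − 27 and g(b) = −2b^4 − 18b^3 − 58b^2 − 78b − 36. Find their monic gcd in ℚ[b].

By polynomial division,
  b^5 + b^4 − 14b^3 − 6b^2 + 45b − 27 = (−(1/2)b + 4)(−2b^4 − 18b^3 − 58b^2 − 78b − 36) + (29b^3 + 187b^2 + 339b + 117)
  −2b^4 − 18b^3 − 58b^2 − 78b − 36 = (−(2/29)b − 148/841)(29b^3 + 187b^2 + 339b + 117) + (−(1440/841)b^2 − (8640/841)b − 12960/841)
  29b^3 + 187b^2 + 339b + 117 = (−(24389/1440)b − 10933/1440)(−(1440/841)b^2 − (8640/841)b − 12960/841) + (0)
Last nonzero remainder: −(1440/841)b^2 − (8640/841)b − 12960/841. Dividing through by −1440/841 gives the monic gcd b^2 + 6b + 9.

b^2 + 6b + 9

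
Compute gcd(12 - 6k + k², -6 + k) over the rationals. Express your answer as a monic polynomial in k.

1

Apply the Euclidean algorithm:
  k² - 6k + 12 = (k)(k - 6) + (12)
  k - 6 = ((1/12)k - 1/2)(12) + (0)
The last nonzero remainder is the constant 12, so the polynomials are coprime and gcd = 1.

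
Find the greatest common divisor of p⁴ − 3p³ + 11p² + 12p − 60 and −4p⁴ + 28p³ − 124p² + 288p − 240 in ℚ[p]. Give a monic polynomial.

Euclidean algorithm in ℚ[p]:
  p⁴ − 3p³ + 11p² + 12p − 60 = (−1/4)(−4p⁴ + 28p³ − 124p² + 288p − 240) + (4p³ − 20p² + 84p − 120)
  −4p⁴ + 28p³ − 124p² + 288p − 240 = (−p + 2)(4p³ − 20p² + 84p − 120) + (0)
Last nonzero remainder: 4p³ − 20p² + 84p − 120. Dividing through by 4 gives the monic gcd p³ − 5p² + 21p − 30.

p³ − 5p² + 21p − 30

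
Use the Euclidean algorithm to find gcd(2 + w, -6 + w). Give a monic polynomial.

1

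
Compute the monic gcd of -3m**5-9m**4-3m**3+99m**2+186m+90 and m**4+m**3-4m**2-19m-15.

m**2-2m-3

Repeated division with remainder:
  -3m**5-9m**4-3m**3+99m**2+186m+90 = (-3m-6)(m**4+m**3-4m**2-19m-15) + (-9m**3+18m**2+27m)
  m**4+m**3-4m**2-19m-15 = (-(1/9)m-1/3)(-9m**3+18m**2+27m) + (5m**2-10m-15)
  -9m**3+18m**2+27m = (-(9/5)m)(5m**2-10m-15) + (0)
Last nonzero remainder: 5m**2-10m-15. Dividing through by 5 gives the monic gcd m**2-2m-3.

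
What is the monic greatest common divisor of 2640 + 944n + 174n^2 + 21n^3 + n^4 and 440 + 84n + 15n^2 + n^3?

440 + 84n + 15n^2 + n^3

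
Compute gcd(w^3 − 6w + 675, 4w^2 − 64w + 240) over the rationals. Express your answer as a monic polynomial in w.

By polynomial division,
  w^3 − 6w + 675 = ((1/4)w + 4)(4w^2 − 64w + 240) + (190w − 285)
  4w^2 − 64w + 240 = ((2/95)w − 29/95)(190w − 285) + (153)
  190w − 285 = ((190/153)w − 95/51)(153) + (0)
The last nonzero remainder is the constant 153, so the polynomials are coprime and gcd = 1.

1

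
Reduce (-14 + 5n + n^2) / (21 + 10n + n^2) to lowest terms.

(-2 + n)/(3 + n)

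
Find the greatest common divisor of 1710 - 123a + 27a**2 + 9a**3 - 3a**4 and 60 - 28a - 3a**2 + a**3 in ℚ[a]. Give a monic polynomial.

Repeated division with remainder:
  -3a**4 + 9a**3 + 27a**2 - 123a + 1710 = (-3a)(a**3 - 3a**2 - 28a + 60) + (-57a**2 + 57a + 1710)
  a**3 - 3a**2 - 28a + 60 = (-(1/57)a + 2/57)(-57a**2 + 57a + 1710) + (0)
Last nonzero remainder: -57a**2 + 57a + 1710. Dividing through by -57 gives the monic gcd a**2 - a - 30.

-30 - a + a**2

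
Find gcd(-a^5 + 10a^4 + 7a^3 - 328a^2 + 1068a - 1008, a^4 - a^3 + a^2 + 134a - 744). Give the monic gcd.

Apply the Euclidean algorithm:
  -a^5 + 10a^4 + 7a^3 - 328a^2 + 1068a - 1008 = (-a + 9)(a^4 - a^3 + a^2 + 134a - 744) + (17a^3 - 203a^2 - 882a + 5688)
  a^4 - a^3 + a^2 + 134a - 744 = ((1/17)a + 186/289)(17a^3 - 203a^2 - 882a + 5688) + ((53041/289)a^2 + (106082/289)a - 1272984/289)
  17a^3 - 203a^2 - 882a + 5688 = ((4913/53041)a - 68493/53041)((53041/289)a^2 + (106082/289)a - 1272984/289) + (0)
Last nonzero remainder: (53041/289)a^2 + (106082/289)a - 1272984/289. Dividing through by 53041/289 gives the monic gcd a^2 + 2a - 24.

a^2 + 2a - 24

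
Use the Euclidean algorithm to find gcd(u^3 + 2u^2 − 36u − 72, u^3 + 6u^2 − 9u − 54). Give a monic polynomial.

u + 6

By polynomial division,
  u^3 + 2u^2 − 36u − 72 = (u^3 + 6u^2 − 9u − 54) + (−4u^2 − 27u − 18)
  u^3 + 6u^2 − 9u − 54 = (−(1/4)u + 3/16)(−4u^2 − 27u − 18) + (−(135/16)u − 405/8)
  −4u^2 − 27u − 18 = ((64/135)u + 16/45)(−(135/16)u − 405/8) + (0)
Last nonzero remainder: −(135/16)u − 405/8. Dividing through by −135/16 gives the monic gcd u + 6.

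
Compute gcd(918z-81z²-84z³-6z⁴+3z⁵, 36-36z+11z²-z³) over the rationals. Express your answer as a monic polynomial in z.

18-9z+z²

Apply the Euclidean algorithm:
  3z⁵-6z⁴-84z³-81z²+918z = (-3z²-27z-105)(-z³+11z²-36z+36) + (210z²-1890z+3780)
  -z³+11z²-36z+36 = (-(1/210)z+1/105)(210z²-1890z+3780) + (0)
Last nonzero remainder: 210z²-1890z+3780. Dividing through by 210 gives the monic gcd z²-9z+18.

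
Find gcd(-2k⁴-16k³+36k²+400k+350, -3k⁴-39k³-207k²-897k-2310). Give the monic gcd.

k²+12k+35

Euclidean algorithm in ℚ[k]:
  -2k⁴-16k³+36k²+400k+350 = (2/3)(-3k⁴-39k³-207k²-897k-2310) + (10k³+174k²+998k+1890)
  -3k⁴-39k³-207k²-897k-2310 = (-(3/10)k+33/25)(10k³+174k²+998k+1890) + (-(3432/25)k²-(41184/25)k-24024/5)
  10k³+174k²+998k+1890 = (-(125/1716)k-225/572)(-(3432/25)k²-(41184/25)k-24024/5) + (0)
Last nonzero remainder: -(3432/25)k²-(41184/25)k-24024/5. Dividing through by -3432/25 gives the monic gcd k²+12k+35.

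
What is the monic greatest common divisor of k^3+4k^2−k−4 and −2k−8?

k+4

Euclidean algorithm in ℚ[k]:
  k^3+4k^2−k−4 = (−(1/2)k^2+1/2)(−2k−8) + (0)
Last nonzero remainder: −2k−8. Dividing through by −2 gives the monic gcd k+4.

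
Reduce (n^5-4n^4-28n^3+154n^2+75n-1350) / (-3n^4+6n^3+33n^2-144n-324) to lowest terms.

(-n^2+25)/(3n+6)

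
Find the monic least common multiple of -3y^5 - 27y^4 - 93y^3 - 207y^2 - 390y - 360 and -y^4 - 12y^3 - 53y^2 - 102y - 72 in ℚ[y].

y^6 + 12y^5 + 58y^4 + 162y^3 + 337y^2 + 510y + 360

Repeated division with remainder:
  -3y^5 - 27y^4 - 93y^3 - 207y^2 - 390y - 360 = (3y - 9)(-y^4 - 12y^3 - 53y^2 - 102y - 72) + (-42y^3 - 378y^2 - 1092y - 1008)
  -y^4 - 12y^3 - 53y^2 - 102y - 72 = ((1/42)y + 1/14)(-42y^3 - 378y^2 - 1092y - 1008) + (0)
Last nonzero remainder: -42y^3 - 378y^2 - 1092y - 1008. Dividing through by -42 gives the monic gcd y^3 + 9y^2 + 26y + 24.
Then lcm(f, g) = f·g / gcd(f, g); expanding and making the result monic gives the answer.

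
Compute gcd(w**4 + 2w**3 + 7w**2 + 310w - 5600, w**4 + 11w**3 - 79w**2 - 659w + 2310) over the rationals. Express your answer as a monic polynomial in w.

w**2 + 3w - 70

Euclidean algorithm in ℚ[w]:
  w**4 + 2w**3 + 7w**2 + 310w - 5600 = (w**4 + 11w**3 - 79w**2 - 659w + 2310) + (-9w**3 + 86w**2 + 969w - 7910)
  w**4 + 11w**3 - 79w**2 - 659w + 2310 = (-(1/9)w - 185/81)(-9w**3 + 86w**2 + 969w - 7910) + ((18232/81)w**2 + (18232/27)w - 1276240/81)
  -9w**3 + 86w**2 + 969w - 7910 = (-(729/18232)w + 9153/18232)((18232/81)w**2 + (18232/27)w - 1276240/81) + (0)
Last nonzero remainder: (18232/81)w**2 + (18232/27)w - 1276240/81. Dividing through by 18232/81 gives the monic gcd w**2 + 3w - 70.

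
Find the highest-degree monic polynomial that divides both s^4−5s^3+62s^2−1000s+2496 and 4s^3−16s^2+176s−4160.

s^2+6s+104

Repeated division with remainder:
  s^4−5s^3+62s^2−1000s+2496 = ((1/4)s−1/4)(4s^3−16s^2+176s−4160) + (14s^2+84s+1456)
  4s^3−16s^2+176s−4160 = ((2/7)s−20/7)(14s^2+84s+1456) + (0)
Last nonzero remainder: 14s^2+84s+1456. Dividing through by 14 gives the monic gcd s^2+6s+104.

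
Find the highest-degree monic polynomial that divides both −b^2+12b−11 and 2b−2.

Euclidean algorithm in ℚ[b]:
  −b^2+12b−11 = (−(1/2)b+11/2)(2b−2) + (0)
Last nonzero remainder: 2b−2. Dividing through by 2 gives the monic gcd b−1.

b−1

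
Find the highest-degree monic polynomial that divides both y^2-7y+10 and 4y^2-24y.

1

Apply the Euclidean algorithm:
  y^2-7y+10 = (1/4)(4y^2-24y) + (-y+10)
  4y^2-24y = (-4y-16)(-y+10) + (160)
  -y+10 = (-(1/160)y+1/16)(160) + (0)
The last nonzero remainder is the constant 160, so the polynomials are coprime and gcd = 1.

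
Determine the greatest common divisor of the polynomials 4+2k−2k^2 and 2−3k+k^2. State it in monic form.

−2+k

Repeated division with remainder:
  −2k^2+2k+4 = (−2)(k^2−3k+2) + (−4k+8)
  k^2−3k+2 = (−(1/4)k+1/4)(−4k+8) + (0)
Last nonzero remainder: −4k+8. Dividing through by −4 gives the monic gcd k−2.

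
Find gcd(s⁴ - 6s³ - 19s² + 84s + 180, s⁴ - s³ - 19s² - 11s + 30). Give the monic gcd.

s³ - 19s - 30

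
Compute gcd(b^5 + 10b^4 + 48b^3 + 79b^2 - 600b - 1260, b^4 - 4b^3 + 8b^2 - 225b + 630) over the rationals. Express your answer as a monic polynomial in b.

Apply the Euclidean algorithm:
  b^5 + 10b^4 + 48b^3 + 79b^2 - 600b - 1260 = (b + 14)(b^4 - 4b^3 + 8b^2 - 225b + 630) + (96b^3 + 192b^2 + 1920b - 10080)
  b^4 - 4b^3 + 8b^2 - 225b + 630 = ((1/96)b - 1/16)(96b^3 + 192b^2 + 1920b - 10080) + (0)
Last nonzero remainder: 96b^3 + 192b^2 + 1920b - 10080. Dividing through by 96 gives the monic gcd b^3 + 2b^2 + 20b - 105.

b^3 + 2b^2 + 20b - 105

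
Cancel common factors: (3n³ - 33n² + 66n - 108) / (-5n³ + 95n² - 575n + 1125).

By polynomial division,
  3n³ - 33n² + 66n - 108 = (-3/5)(-5n³ + 95n² - 575n + 1125) + (24n² - 279n + 567)
  -5n³ + 95n² - 575n + 1125 = (-(5/24)n + 295/192)(24n² - 279n + 567) + (-(1805/64)n + 16245/64)
  24n² - 279n + 567 = (-(1536/1805)n + 4032/1805)(-(1805/64)n + 16245/64) + (0)
Last nonzero remainder: -(1805/64)n + 16245/64. Dividing through by -1805/64 gives the monic gcd n - 9.
Cancel n - 9 from numerator and denominator to get the reduced form.

(-3n² + 6n - 12)/(5n² - 50n + 125)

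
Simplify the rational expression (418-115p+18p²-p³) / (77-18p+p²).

By polynomial division,
  -p³+18p²-115p+418 = (-p)(p²-18p+77) + (-38p+418)
  p²-18p+77 = (-(1/38)p+7/38)(-38p+418) + (0)
Last nonzero remainder: -38p+418. Dividing through by -38 gives the monic gcd p-11.
Cancel p-11 from numerator and denominator to get the reduced form.

(-38+7p-p²)/(-7+p)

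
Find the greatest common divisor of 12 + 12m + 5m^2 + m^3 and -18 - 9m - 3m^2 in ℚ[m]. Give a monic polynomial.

6 + 3m + m^2

By polynomial division,
  m^3 + 5m^2 + 12m + 12 = (-(1/3)m - 2/3)(-3m^2 - 9m - 18) + (0)
Last nonzero remainder: -3m^2 - 9m - 18. Dividing through by -3 gives the monic gcd m^2 + 3m + 6.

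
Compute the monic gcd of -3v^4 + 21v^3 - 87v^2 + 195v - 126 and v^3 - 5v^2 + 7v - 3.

Euclidean algorithm in ℚ[v]:
  -3v^4 + 21v^3 - 87v^2 + 195v - 126 = (-3v + 6)(v^3 - 5v^2 + 7v - 3) + (-36v^2 + 144v - 108)
  v^3 - 5v^2 + 7v - 3 = (-(1/36)v + 1/36)(-36v^2 + 144v - 108) + (0)
Last nonzero remainder: -36v^2 + 144v - 108. Dividing through by -36 gives the monic gcd v^2 - 4v + 3.

v^2 - 4v + 3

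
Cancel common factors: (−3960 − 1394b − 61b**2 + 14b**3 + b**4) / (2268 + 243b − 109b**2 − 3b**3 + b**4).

Apply the Euclidean algorithm:
  b**4 + 14b**3 − 61b**2 − 1394b − 3960 = (b**4 − 3b**3 − 109b**2 + 243b + 2268) + (17b**3 + 48b**2 − 1637b − 6228)
  b**4 − 3b**3 − 109b**2 + 243b + 2268 = ((1/17)b − 99/289)(17b**3 + 48b**2 − 1637b − 6228) + ((1080/289)b**2 + (14040/289)b + 38880/289)
  17b**3 + 48b**2 − 1637b − 6228 = ((4913/1080)b − 49997/1080)((1080/289)b**2 + (14040/289)b + 38880/289) + (0)
Last nonzero remainder: (1080/289)b**2 + (14040/289)b + 38880/289. Dividing through by 1080/289 gives the monic gcd b**2 + 13b + 36.
Cancel b**2 + 13b + 36 from numerator and denominator to get the reduced form.

(−110 + b + b**2)/(63 − 16b + b**2)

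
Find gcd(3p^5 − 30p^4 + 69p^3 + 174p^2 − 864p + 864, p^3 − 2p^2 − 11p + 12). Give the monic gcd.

Euclidean algorithm in ℚ[p]:
  3p^5 − 30p^4 + 69p^3 + 174p^2 − 864p + 864 = (3p^2 − 24p + 54)(p^3 − 2p^2 − 11p + 12) + (−18p^2 + 18p + 216)
  p^3 − 2p^2 − 11p + 12 = (−(1/18)p + 1/18)(−18p^2 + 18p + 216) + (0)
Last nonzero remainder: −18p^2 + 18p + 216. Dividing through by −18 gives the monic gcd p^2 − p − 12.

p^2 − p − 12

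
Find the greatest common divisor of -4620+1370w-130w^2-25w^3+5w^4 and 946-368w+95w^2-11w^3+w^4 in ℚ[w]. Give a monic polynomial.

Repeated division with remainder:
  5w^4-25w^3-130w^2+1370w-4620 = (5)(w^4-11w^3+95w^2-368w+946) + (30w^3-605w^2+3210w-9350)
  w^4-11w^3+95w^2-368w+946 = ((1/30)w+11/36)(30w^3-605w^2+3210w-9350) + ((6223/36)w^2-(6223/6)w+68453/18)
  30w^3-605w^2+3210w-9350 = ((1080/6223)w-15300/6223)((6223/36)w^2-(6223/6)w+68453/18) + (0)
Last nonzero remainder: (6223/36)w^2-(6223/6)w+68453/18. Dividing through by 6223/36 gives the monic gcd w^2-6w+22.

22-6w+w^2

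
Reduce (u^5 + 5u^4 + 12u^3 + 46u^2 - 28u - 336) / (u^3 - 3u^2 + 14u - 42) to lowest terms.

Repeated division with remainder:
  u^5 + 5u^4 + 12u^3 + 46u^2 - 28u - 336 = (u^2 + 8u + 22)(u^3 - 3u^2 + 14u - 42) + (42u^2 + 588)
  u^3 - 3u^2 + 14u - 42 = ((1/42)u - 1/14)(42u^2 + 588) + (0)
Last nonzero remainder: 42u^2 + 588. Dividing through by 42 gives the monic gcd u^2 + 14.
Cancel u^2 + 14 from numerator and denominator to get the reduced form.

(u^3 + 5u^2 - 2u - 24)/(u - 3)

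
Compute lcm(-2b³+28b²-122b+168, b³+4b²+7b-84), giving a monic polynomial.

Repeated division with remainder:
  -2b³+28b²-122b+168 = (-2)(b³+4b²+7b-84) + (36b²-108b)
  b³+4b²+7b-84 = ((1/36)b+7/36)(36b²-108b) + (28b-84)
  36b²-108b = ((9/7)b)(28b-84) + (0)
Last nonzero remainder: 28b-84. Dividing through by 28 gives the monic gcd b-3.
Then lcm(f, g) = f·g / gcd(f, g); expanding and making the result monic gives the answer.

b⁵-7b⁴-9b³-49b²+1120b-2352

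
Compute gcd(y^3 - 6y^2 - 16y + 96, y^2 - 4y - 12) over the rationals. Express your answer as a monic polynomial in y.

Apply the Euclidean algorithm:
  y^3 - 6y^2 - 16y + 96 = (y - 2)(y^2 - 4y - 12) + (-12y + 72)
  y^2 - 4y - 12 = (-(1/12)y - 1/6)(-12y + 72) + (0)
Last nonzero remainder: -12y + 72. Dividing through by -12 gives the monic gcd y - 6.

y - 6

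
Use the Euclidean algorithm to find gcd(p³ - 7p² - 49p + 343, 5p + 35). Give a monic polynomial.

p + 7

By polynomial division,
  p³ - 7p² - 49p + 343 = ((1/5)p² - (14/5)p + 49/5)(5p + 35) + (0)
Last nonzero remainder: 5p + 35. Dividing through by 5 gives the monic gcd p + 7.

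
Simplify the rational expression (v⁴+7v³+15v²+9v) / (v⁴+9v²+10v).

(v²+6v+9)/(v²-v+10)

Euclidean algorithm in ℚ[v]:
  v⁴+7v³+15v²+9v = (v⁴+9v²+10v) + (7v³+6v²-v)
  v⁴+9v²+10v = ((1/7)v-6/49)(7v³+6v²-v) + ((484/49)v²+(484/49)v)
  7v³+6v²-v = ((343/484)v-49/484)((484/49)v²+(484/49)v) + (0)
Last nonzero remainder: (484/49)v²+(484/49)v. Dividing through by 484/49 gives the monic gcd v²+v.
Cancel v²+v from numerator and denominator to get the reduced form.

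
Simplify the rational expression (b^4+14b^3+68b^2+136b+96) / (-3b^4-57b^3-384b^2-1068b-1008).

(-b-2)/(3b+21)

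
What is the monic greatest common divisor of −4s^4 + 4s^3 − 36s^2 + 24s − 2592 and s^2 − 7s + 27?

Euclidean algorithm in ℚ[s]:
  −4s^4 + 4s^3 − 36s^2 + 24s − 2592 = (−4s^2 − 24s − 96)(s^2 − 7s + 27) + (0)
The last nonzero remainder s^2 − 7s + 27 is already monic.

s^2 − 7s + 27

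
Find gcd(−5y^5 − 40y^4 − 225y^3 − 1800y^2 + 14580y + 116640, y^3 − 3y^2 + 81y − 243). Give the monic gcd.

By polynomial division,
  −5y^5 − 40y^4 − 225y^3 − 1800y^2 + 14580y + 116640 = (−5y^2 − 55y + 15)(y^3 − 3y^2 + 81y − 243) + (1485y^2 + 120285)
  y^3 − 3y^2 + 81y − 243 = ((1/1485)y − 1/495)(1485y^2 + 120285) + (0)
Last nonzero remainder: 1485y^2 + 120285. Dividing through by 1485 gives the monic gcd y^2 + 81.

y^2 + 81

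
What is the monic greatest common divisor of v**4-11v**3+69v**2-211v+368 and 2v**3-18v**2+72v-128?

Apply the Euclidean algorithm:
  v**4-11v**3+69v**2-211v+368 = ((1/2)v-1)(2v**3-18v**2+72v-128) + (15v**2-75v+240)
  2v**3-18v**2+72v-128 = ((2/15)v-8/15)(15v**2-75v+240) + (0)
Last nonzero remainder: 15v**2-75v+240. Dividing through by 15 gives the monic gcd v**2-5v+16.

v**2-5v+16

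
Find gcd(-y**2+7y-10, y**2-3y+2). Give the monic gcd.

y-2

Repeated division with remainder:
  -y**2+7y-10 = (-1)(y**2-3y+2) + (4y-8)
  y**2-3y+2 = ((1/4)y-1/4)(4y-8) + (0)
Last nonzero remainder: 4y-8. Dividing through by 4 gives the monic gcd y-2.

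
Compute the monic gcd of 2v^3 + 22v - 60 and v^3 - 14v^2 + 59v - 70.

Apply the Euclidean algorithm:
  2v^3 + 22v - 60 = (2)(v^3 - 14v^2 + 59v - 70) + (28v^2 - 96v + 80)
  v^3 - 14v^2 + 59v - 70 = ((1/28)v - 37/98)(28v^2 - 96v + 80) + ((975/49)v - 1950/49)
  28v^2 - 96v + 80 = ((1372/975)v - 392/195)((975/49)v - 1950/49) + (0)
Last nonzero remainder: (975/49)v - 1950/49. Dividing through by 975/49 gives the monic gcd v - 2.

v - 2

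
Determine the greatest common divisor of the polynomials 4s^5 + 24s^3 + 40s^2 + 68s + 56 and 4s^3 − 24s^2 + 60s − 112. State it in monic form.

s^2 − 2s + 7

By polynomial division,
  4s^5 + 24s^3 + 40s^2 + 68s + 56 = (s^2 + 6s + 27)(4s^3 − 24s^2 + 60s − 112) + (440s^2 − 880s + 3080)
  4s^3 − 24s^2 + 60s − 112 = ((1/110)s − 2/55)(440s^2 − 880s + 3080) + (0)
Last nonzero remainder: 440s^2 − 880s + 3080. Dividing through by 440 gives the monic gcd s^2 − 2s + 7.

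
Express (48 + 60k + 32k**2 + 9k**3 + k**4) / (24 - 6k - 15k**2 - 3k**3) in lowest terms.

(-6 - 3k - k**2)/(-3 + 3k)

Repeated division with remainder:
  k**4 + 9k**3 + 32k**2 + 60k + 48 = (-(1/3)k - 4/3)(-3k**3 - 15k**2 - 6k + 24) + (10k**2 + 60k + 80)
  -3k**3 - 15k**2 - 6k + 24 = (-(3/10)k + 3/10)(10k**2 + 60k + 80) + (0)
Last nonzero remainder: 10k**2 + 60k + 80. Dividing through by 10 gives the monic gcd k**2 + 6k + 8.
Cancel k**2 + 6k + 8 from numerator and denominator to get the reduced form.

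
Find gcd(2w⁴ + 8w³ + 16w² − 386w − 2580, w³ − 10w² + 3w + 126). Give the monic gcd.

By polynomial division,
  2w⁴ + 8w³ + 16w² − 386w − 2580 = (2w + 28)(w³ − 10w² + 3w + 126) + (290w² − 722w − 6108)
  w³ − 10w² + 3w + 126 = ((1/290)w − 1089/42050)(290w² − 722w − 6108) + ((112776/21025)w − 676656/21025)
  290w² − 722w − 6108 = ((3048625/56388)w + 10701725/56388)((112776/21025)w − 676656/21025) + (0)
Last nonzero remainder: (112776/21025)w − 676656/21025. Dividing through by 112776/21025 gives the monic gcd w − 6.

w − 6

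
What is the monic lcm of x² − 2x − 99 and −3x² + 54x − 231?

x³ − 9x² − 85x + 693

Apply the Euclidean algorithm:
  x² − 2x − 99 = (−1/3)(−3x² + 54x − 231) + (16x − 176)
  −3x² + 54x − 231 = (−(3/16)x + 21/16)(16x − 176) + (0)
Last nonzero remainder: 16x − 176. Dividing through by 16 gives the monic gcd x − 11.
Then lcm(f, g) = f·g / gcd(f, g); expanding and making the result monic gives the answer.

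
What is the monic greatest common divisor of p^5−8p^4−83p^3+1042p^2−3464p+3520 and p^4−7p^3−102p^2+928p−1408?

p^3+p^2−94p+176

By polynomial division,
  p^5−8p^4−83p^3+1042p^2−3464p+3520 = (p−1)(p^4−7p^3−102p^2+928p−1408) + (12p^3+12p^2−1128p+2112)
  p^4−7p^3−102p^2+928p−1408 = ((1/12)p−2/3)(12p^3+12p^2−1128p+2112) + (0)
Last nonzero remainder: 12p^3+12p^2−1128p+2112. Dividing through by 12 gives the monic gcd p^3+p^2−94p+176.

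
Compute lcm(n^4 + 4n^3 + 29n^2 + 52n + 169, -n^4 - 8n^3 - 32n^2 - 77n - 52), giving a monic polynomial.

Euclidean algorithm in ℚ[n]:
  n^4 + 4n^3 + 29n^2 + 52n + 169 = (-1)(-n^4 - 8n^3 - 32n^2 - 77n - 52) + (-4n^3 - 3n^2 - 25n + 117)
  -n^4 - 8n^3 - 32n^2 - 77n - 52 = ((1/4)n + 29/16)(-4n^3 - 3n^2 - 25n + 117) + (-(325/16)n^2 - (975/16)n - 4225/16)
  -4n^3 - 3n^2 - 25n + 117 = ((64/325)n - 144/325)(-(325/16)n^2 - (975/16)n - 4225/16) + (0)
Last nonzero remainder: -(325/16)n^2 - (975/16)n - 4225/16. Dividing through by -325/16 gives the monic gcd n^2 + 3n + 13.
Then lcm(f, g) = f·g / gcd(f, g); expanding and making the result monic gives the answer.

n^6 + 9n^5 + 53n^4 + 213n^3 + 545n^2 + 1053n + 676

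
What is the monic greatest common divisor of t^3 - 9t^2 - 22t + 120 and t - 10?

Repeated division with remainder:
  t^3 - 9t^2 - 22t + 120 = (t^2 + t - 12)(t - 10) + (0)
The last nonzero remainder t - 10 is already monic.

t - 10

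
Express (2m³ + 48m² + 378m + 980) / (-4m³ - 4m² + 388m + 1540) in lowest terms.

By polynomial division,
  2m³ + 48m² + 378m + 980 = (-1/2)(-4m³ - 4m² + 388m + 1540) + (46m² + 572m + 1750)
  -4m³ - 4m² + 388m + 1540 = (-(2/23)m + 526/529)(46m² + 572m + 1750) + (-(15120/529)m - 105840/529)
  46m² + 572m + 1750 = (-(12167/7560)m - 13225/1512)(-(15120/529)m - 105840/529) + (0)
Last nonzero remainder: -(15120/529)m - 105840/529. Dividing through by -15120/529 gives the monic gcd m + 7.
Cancel m + 7 from numerator and denominator to get the reduced form.

(-m² - 17m - 70)/(2m² - 12m - 110)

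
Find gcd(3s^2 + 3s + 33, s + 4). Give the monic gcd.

1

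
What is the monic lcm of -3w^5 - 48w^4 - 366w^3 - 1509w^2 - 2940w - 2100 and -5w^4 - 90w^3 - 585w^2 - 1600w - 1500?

Apply the Euclidean algorithm:
  -3w^5 - 48w^4 - 366w^3 - 1509w^2 - 2940w - 2100 = ((3/5)w - 6/5)(-5w^4 - 90w^3 - 585w^2 - 1600w - 1500) + (-123w^3 - 1251w^2 - 3960w - 3900)
  -5w^4 - 90w^3 - 585w^2 - 1600w - 1500 = ((5/123)w + 535/1681)(-123w^3 - 1251w^2 - 3960w - 3900) + (-(43500/1681)w^2 - (304500/1681)w - 435000/1681)
  -123w^3 - 1251w^2 - 3960w - 3900 = ((68921/14500)w + 21853/1450)(-(43500/1681)w^2 - (304500/1681)w - 435000/1681) + (0)
Last nonzero remainder: -(43500/1681)w^2 - (304500/1681)w - 435000/1681. Dividing through by -43500/1681 gives the monic gcd w^2 + 7w + 10.
Then lcm(f, g) = f·g / gcd(f, g); expanding and making the result monic gives the answer.

w^7 + 27w^6 + 328w^5 + 2325w^4 + 10173w^3 + 26570w^2 + 37100w + 21000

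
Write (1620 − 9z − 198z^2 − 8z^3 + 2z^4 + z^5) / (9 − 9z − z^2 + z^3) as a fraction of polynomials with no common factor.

(−180 + z + 2z^2 + z^3)/(−1 + z)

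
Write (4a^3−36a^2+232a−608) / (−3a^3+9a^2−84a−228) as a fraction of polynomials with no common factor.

(−4a+16)/(3a+6)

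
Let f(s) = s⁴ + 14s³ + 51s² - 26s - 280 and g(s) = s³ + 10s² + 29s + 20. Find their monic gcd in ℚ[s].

Euclidean algorithm in ℚ[s]:
  s⁴ + 14s³ + 51s² - 26s - 280 = (s + 4)(s³ + 10s² + 29s + 20) + (-18s² - 162s - 360)
  s³ + 10s² + 29s + 20 = (-(1/18)s - 1/18)(-18s² - 162s - 360) + (0)
Last nonzero remainder: -18s² - 162s - 360. Dividing through by -18 gives the monic gcd s² + 9s + 20.

s² + 9s + 20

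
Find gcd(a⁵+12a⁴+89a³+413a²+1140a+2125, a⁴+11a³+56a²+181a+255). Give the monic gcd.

a³+8a²+32a+85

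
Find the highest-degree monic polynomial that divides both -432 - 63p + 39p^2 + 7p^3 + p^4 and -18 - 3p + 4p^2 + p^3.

3 + p

Apply the Euclidean algorithm:
  p^4 + 7p^3 + 39p^2 - 63p - 432 = (p + 3)(p^3 + 4p^2 - 3p - 18) + (30p^2 - 36p - 378)
  p^3 + 4p^2 - 3p - 18 = ((1/30)p + 13/75)(30p^2 - 36p - 378) + ((396/25)p + 1188/25)
  30p^2 - 36p - 378 = ((125/66)p - 175/22)((396/25)p + 1188/25) + (0)
Last nonzero remainder: (396/25)p + 1188/25. Dividing through by 396/25 gives the monic gcd p + 3.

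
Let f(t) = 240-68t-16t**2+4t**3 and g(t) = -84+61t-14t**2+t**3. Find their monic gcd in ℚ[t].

Apply the Euclidean algorithm:
  4t**3-16t**2-68t+240 = (4)(t**3-14t**2+61t-84) + (40t**2-312t+576)
  t**3-14t**2+61t-84 = ((1/40)t-31/200)(40t**2-312t+576) + (-(44/25)t+132/25)
  40t**2-312t+576 = (-(250/11)t+1200/11)(-(44/25)t+132/25) + (0)
Last nonzero remainder: -(44/25)t+132/25. Dividing through by -44/25 gives the monic gcd t-3.

-3+t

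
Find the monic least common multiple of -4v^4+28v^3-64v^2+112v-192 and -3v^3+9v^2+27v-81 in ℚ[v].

v^6-7v^5+7v^4+35v^3-96v^2+252v-432

Euclidean algorithm in ℚ[v]:
  -4v^4+28v^3-64v^2+112v-192 = ((4/3)v-16/3)(-3v^3+9v^2+27v-81) + (-52v^2+364v-624)
  -3v^3+9v^2+27v-81 = ((3/52)v+3/13)(-52v^2+364v-624) + (-21v+63)
  -52v^2+364v-624 = ((52/21)v-208/21)(-21v+63) + (0)
Last nonzero remainder: -21v+63. Dividing through by -21 gives the monic gcd v-3.
Then lcm(f, g) = f·g / gcd(f, g); expanding and making the result monic gives the answer.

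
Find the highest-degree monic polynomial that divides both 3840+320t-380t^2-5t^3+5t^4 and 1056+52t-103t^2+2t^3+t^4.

96-4t-9t^2+t^3

Repeated division with remainder:
  5t^4-5t^3-380t^2+320t+3840 = (5)(t^4+2t^3-103t^2+52t+1056) + (-15t^3+135t^2+60t-1440)
  t^4+2t^3-103t^2+52t+1056 = (-(1/15)t-11/15)(-15t^3+135t^2+60t-1440) + (0)
Last nonzero remainder: -15t^3+135t^2+60t-1440. Dividing through by -15 gives the monic gcd t^3-9t^2-4t+96.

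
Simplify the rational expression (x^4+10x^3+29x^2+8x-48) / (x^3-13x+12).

(x^2+7x+12)/(x-3)

Euclidean algorithm in ℚ[x]:
  x^4+10x^3+29x^2+8x-48 = (x+10)(x^3-13x+12) + (42x^2+126x-168)
  x^3-13x+12 = ((1/42)x-1/14)(42x^2+126x-168) + (0)
Last nonzero remainder: 42x^2+126x-168. Dividing through by 42 gives the monic gcd x^2+3x-4.
Cancel x^2+3x-4 from numerator and denominator to get the reduced form.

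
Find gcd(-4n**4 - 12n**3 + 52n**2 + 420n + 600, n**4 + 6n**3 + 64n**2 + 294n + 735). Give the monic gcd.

Euclidean algorithm in ℚ[n]:
  -4n**4 - 12n**3 + 52n**2 + 420n + 600 = (-4)(n**4 + 6n**3 + 64n**2 + 294n + 735) + (12n**3 + 308n**2 + 1596n + 3540)
  n**4 + 6n**3 + 64n**2 + 294n + 735 = ((1/12)n - 59/36)(12n**3 + 308n**2 + 1596n + 3540) + ((3922/9)n**2 + (7844/3)n + 19610/3)
  12n**3 + 308n**2 + 1596n + 3540 = ((54/1961)n + 1062/1961)((3922/9)n**2 + (7844/3)n + 19610/3) + (0)
Last nonzero remainder: (3922/9)n**2 + (7844/3)n + 19610/3. Dividing through by 3922/9 gives the monic gcd n**2 + 6n + 15.

n**2 + 6n + 15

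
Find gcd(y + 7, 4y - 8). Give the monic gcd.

By polynomial division,
  y + 7 = (1/4)(4y - 8) + (9)
  4y - 8 = ((4/9)y - 8/9)(9) + (0)
The last nonzero remainder is the constant 9, so the polynomials are coprime and gcd = 1.

1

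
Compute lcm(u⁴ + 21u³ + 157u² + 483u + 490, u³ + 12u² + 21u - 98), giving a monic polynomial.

Apply the Euclidean algorithm:
  u⁴ + 21u³ + 157u² + 483u + 490 = (u + 9)(u³ + 12u² + 21u - 98) + (28u² + 392u + 1372)
  u³ + 12u² + 21u - 98 = ((1/28)u - 1/14)(28u² + 392u + 1372) + (0)
Last nonzero remainder: 28u² + 392u + 1372. Dividing through by 28 gives the monic gcd u² + 14u + 49.
Then lcm(f, g) = f·g / gcd(f, g); expanding and making the result monic gives the answer.

u⁵ + 19u⁴ + 115u³ + 169u² - 476u - 980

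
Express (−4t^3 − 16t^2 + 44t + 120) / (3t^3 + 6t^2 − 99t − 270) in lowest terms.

(−4t^2 + 4t + 24)/(3t^2 − 9t − 54)

Repeated division with remainder:
  −4t^3 − 16t^2 + 44t + 120 = (−4/3)(3t^3 + 6t^2 − 99t − 270) + (−8t^2 − 88t − 240)
  3t^3 + 6t^2 − 99t − 270 = (−(3/8)t + 27/8)(−8t^2 − 88t − 240) + (108t + 540)
  −8t^2 − 88t − 240 = (−(2/27)t − 4/9)(108t + 540) + (0)
Last nonzero remainder: 108t + 540. Dividing through by 108 gives the monic gcd t + 5.
Cancel t + 5 from numerator and denominator to get the reduced form.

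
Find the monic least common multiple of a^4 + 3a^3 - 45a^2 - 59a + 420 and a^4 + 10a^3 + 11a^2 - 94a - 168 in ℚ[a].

a^5 + 5a^4 - 39a^3 - 149a^2 + 302a + 840

Repeated division with remainder:
  a^4 + 3a^3 - 45a^2 - 59a + 420 = (a^4 + 10a^3 + 11a^2 - 94a - 168) + (-7a^3 - 56a^2 + 35a + 588)
  a^4 + 10a^3 + 11a^2 - 94a - 168 = (-(1/7)a - 2/7)(-7a^3 - 56a^2 + 35a + 588) + (0)
Last nonzero remainder: -7a^3 - 56a^2 + 35a + 588. Dividing through by -7 gives the monic gcd a^3 + 8a^2 - 5a - 84.
Then lcm(f, g) = f·g / gcd(f, g); expanding and making the result monic gives the answer.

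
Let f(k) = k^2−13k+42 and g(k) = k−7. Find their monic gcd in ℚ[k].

Repeated division with remainder:
  k^2−13k+42 = (k−6)(k−7) + (0)
The last nonzero remainder k−7 is already monic.

k−7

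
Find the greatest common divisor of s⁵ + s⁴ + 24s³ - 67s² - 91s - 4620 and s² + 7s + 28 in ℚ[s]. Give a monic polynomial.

s² + 7s + 28

Euclidean algorithm in ℚ[s]:
  s⁵ + s⁴ + 24s³ - 67s² - 91s - 4620 = (s³ - 6s² + 38s - 165)(s² + 7s + 28) + (0)
The last nonzero remainder s² + 7s + 28 is already monic.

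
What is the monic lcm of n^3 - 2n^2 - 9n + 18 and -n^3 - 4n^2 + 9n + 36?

n^4 + 2n^3 - 17n^2 - 18n + 72

Euclidean algorithm in ℚ[n]:
  n^3 - 2n^2 - 9n + 18 = (-1)(-n^3 - 4n^2 + 9n + 36) + (-6n^2 + 54)
  -n^3 - 4n^2 + 9n + 36 = ((1/6)n + 2/3)(-6n^2 + 54) + (0)
Last nonzero remainder: -6n^2 + 54. Dividing through by -6 gives the monic gcd n^2 - 9.
Then lcm(f, g) = f·g / gcd(f, g); expanding and making the result monic gives the answer.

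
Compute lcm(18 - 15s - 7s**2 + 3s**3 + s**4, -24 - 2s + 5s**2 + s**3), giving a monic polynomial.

72 - 42s - 43s**2 + 5s**3 + 7s**4 + s**5

Apply the Euclidean algorithm:
  s**4 + 3s**3 - 7s**2 - 15s + 18 = (s - 2)(s**3 + 5s**2 - 2s - 24) + (5s**2 + 5s - 30)
  s**3 + 5s**2 - 2s - 24 = ((1/5)s + 4/5)(5s**2 + 5s - 30) + (0)
Last nonzero remainder: 5s**2 + 5s - 30. Dividing through by 5 gives the monic gcd s**2 + s - 6.
Then lcm(f, g) = f·g / gcd(f, g); expanding and making the result monic gives the answer.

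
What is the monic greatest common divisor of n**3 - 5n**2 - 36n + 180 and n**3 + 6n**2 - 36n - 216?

Apply the Euclidean algorithm:
  n**3 - 5n**2 - 36n + 180 = (n**3 + 6n**2 - 36n - 216) + (-11n**2 + 396)
  n**3 + 6n**2 - 36n - 216 = (-(1/11)n - 6/11)(-11n**2 + 396) + (0)
Last nonzero remainder: -11n**2 + 396. Dividing through by -11 gives the monic gcd n**2 - 36.

n**2 - 36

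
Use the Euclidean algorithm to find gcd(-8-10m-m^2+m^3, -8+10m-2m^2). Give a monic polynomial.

Repeated division with remainder:
  m^3-m^2-10m-8 = (-(1/2)m-2)(-2m^2+10m-8) + (6m-24)
  -2m^2+10m-8 = (-(1/3)m+1/3)(6m-24) + (0)
Last nonzero remainder: 6m-24. Dividing through by 6 gives the monic gcd m-4.

-4+m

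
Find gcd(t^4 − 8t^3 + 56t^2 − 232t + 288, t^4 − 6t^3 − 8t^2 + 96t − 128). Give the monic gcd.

Euclidean algorithm in ℚ[t]:
  t^4 − 8t^3 + 56t^2 − 232t + 288 = (t^4 − 6t^3 − 8t^2 + 96t − 128) + (−2t^3 + 64t^2 − 328t + 416)
  t^4 − 6t^3 − 8t^2 + 96t − 128 = (−(1/2)t − 13)(−2t^3 + 64t^2 − 328t + 416) + (660t^2 − 3960t + 5280)
  −2t^3 + 64t^2 − 328t + 416 = (−(1/330)t + 13/165)(660t^2 − 3960t + 5280) + (0)
Last nonzero remainder: 660t^2 − 3960t + 5280. Dividing through by 660 gives the monic gcd t^2 − 6t + 8.

t^2 − 6t + 8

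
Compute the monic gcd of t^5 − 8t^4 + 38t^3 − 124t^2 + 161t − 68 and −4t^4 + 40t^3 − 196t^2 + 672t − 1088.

t^3 − 6t^2 + 25t − 68

Repeated division with remainder:
  t^5 − 8t^4 + 38t^3 − 124t^2 + 161t − 68 = (−(1/4)t − 1/2)(−4t^4 + 40t^3 − 196t^2 + 672t − 1088) + (9t^3 − 54t^2 + 225t − 612)
  −4t^4 + 40t^3 − 196t^2 + 672t − 1088 = (−(4/9)t + 16/9)(9t^3 − 54t^2 + 225t − 612) + (0)
Last nonzero remainder: 9t^3 − 54t^2 + 225t − 612. Dividing through by 9 gives the monic gcd t^3 − 6t^2 + 25t − 68.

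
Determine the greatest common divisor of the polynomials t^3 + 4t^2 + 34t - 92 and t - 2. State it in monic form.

t - 2

Euclidean algorithm in ℚ[t]:
  t^3 + 4t^2 + 34t - 92 = (t^2 + 6t + 46)(t - 2) + (0)
The last nonzero remainder t - 2 is already monic.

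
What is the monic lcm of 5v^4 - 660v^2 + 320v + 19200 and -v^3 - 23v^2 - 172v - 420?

v^5 + 7v^4 - 132v^3 - 860v^2 + 4288v + 26880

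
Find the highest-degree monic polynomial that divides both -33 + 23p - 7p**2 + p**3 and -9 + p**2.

-3 + p

Repeated division with remainder:
  p**3 - 7p**2 + 23p - 33 = (p - 7)(p**2 - 9) + (32p - 96)
  p**2 - 9 = ((1/32)p + 3/32)(32p - 96) + (0)
Last nonzero remainder: 32p - 96. Dividing through by 32 gives the monic gcd p - 3.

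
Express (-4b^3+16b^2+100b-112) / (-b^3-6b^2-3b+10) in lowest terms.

(4b^2-12b-112)/(b^2+7b+10)

By polynomial division,
  -4b^3+16b^2+100b-112 = (4)(-b^3-6b^2-3b+10) + (40b^2+112b-152)
  -b^3-6b^2-3b+10 = (-(1/40)b-2/25)(40b^2+112b-152) + ((54/25)b-54/25)
  40b^2+112b-152 = ((500/27)b+1900/27)((54/25)b-54/25) + (0)
Last nonzero remainder: (54/25)b-54/25. Dividing through by 54/25 gives the monic gcd b-1.
Cancel b-1 from numerator and denominator to get the reduced form.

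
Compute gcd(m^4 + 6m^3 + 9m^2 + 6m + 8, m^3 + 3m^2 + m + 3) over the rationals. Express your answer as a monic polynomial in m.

Euclidean algorithm in ℚ[m]:
  m^4 + 6m^3 + 9m^2 + 6m + 8 = (m + 3)(m^3 + 3m^2 + m + 3) + (−m^2 − 1)
  m^3 + 3m^2 + m + 3 = (−m − 3)(−m^2 − 1) + (0)
Last nonzero remainder: −m^2 − 1. Dividing through by −1 gives the monic gcd m^2 + 1.

m^2 + 1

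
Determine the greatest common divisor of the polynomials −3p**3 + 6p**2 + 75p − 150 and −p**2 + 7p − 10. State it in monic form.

Apply the Euclidean algorithm:
  −3p**3 + 6p**2 + 75p − 150 = (3p + 15)(−p**2 + 7p − 10) + (0)
Last nonzero remainder: −p**2 + 7p − 10. Dividing through by −1 gives the monic gcd p**2 − 7p + 10.

p**2 − 7p + 10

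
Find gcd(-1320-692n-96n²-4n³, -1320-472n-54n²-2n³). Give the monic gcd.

Euclidean algorithm in ℚ[n]:
  -4n³-96n²-692n-1320 = (2)(-2n³-54n²-472n-1320) + (12n²+252n+1320)
  -2n³-54n²-472n-1320 = (-(1/6)n-1)(12n²+252n+1320) + (0)
Last nonzero remainder: 12n²+252n+1320. Dividing through by 12 gives the monic gcd n²+21n+110.

110+21n+n²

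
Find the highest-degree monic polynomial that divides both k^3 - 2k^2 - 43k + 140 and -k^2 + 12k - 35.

Repeated division with remainder:
  k^3 - 2k^2 - 43k + 140 = (-k - 10)(-k^2 + 12k - 35) + (42k - 210)
  -k^2 + 12k - 35 = (-(1/42)k + 1/6)(42k - 210) + (0)
Last nonzero remainder: 42k - 210. Dividing through by 42 gives the monic gcd k - 5.

k - 5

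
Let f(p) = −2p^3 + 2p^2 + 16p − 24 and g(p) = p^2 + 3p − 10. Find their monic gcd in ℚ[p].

p − 2

Apply the Euclidean algorithm:
  −2p^3 + 2p^2 + 16p − 24 = (−2p + 8)(p^2 + 3p − 10) + (−28p + 56)
  p^2 + 3p − 10 = (−(1/28)p − 5/28)(−28p + 56) + (0)
Last nonzero remainder: −28p + 56. Dividing through by −28 gives the monic gcd p − 2.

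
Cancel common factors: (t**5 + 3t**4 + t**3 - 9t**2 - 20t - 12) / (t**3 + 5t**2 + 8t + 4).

By polynomial division,
  t**5 + 3t**4 + t**3 - 9t**2 - 20t - 12 = (t**2 - 2t + 3)(t**3 + 5t**2 + 8t + 4) + (-12t**2 - 36t - 24)
  t**3 + 5t**2 + 8t + 4 = (-(1/12)t - 1/6)(-12t**2 - 36t - 24) + (0)
Last nonzero remainder: -12t**2 - 36t - 24. Dividing through by -12 gives the monic gcd t**2 + 3t + 2.
Cancel t**2 + 3t + 2 from numerator and denominator to get the reduced form.

(t**3 - t - 6)/(t + 2)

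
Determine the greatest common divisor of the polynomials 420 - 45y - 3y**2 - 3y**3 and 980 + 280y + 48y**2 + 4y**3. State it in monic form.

35 + 5y + y**2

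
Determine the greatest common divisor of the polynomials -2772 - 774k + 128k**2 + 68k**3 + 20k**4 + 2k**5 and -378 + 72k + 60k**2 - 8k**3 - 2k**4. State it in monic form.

Apply the Euclidean algorithm:
  2k**5 + 20k**4 + 68k**3 + 128k**2 - 774k - 2772 = (-k - 6)(-2k**4 - 8k**3 + 60k**2 + 72k - 378) + (80k**3 + 560k**2 - 720k - 5040)
  -2k**4 - 8k**3 + 60k**2 + 72k - 378 = (-(1/40)k + 3/40)(80k**3 + 560k**2 - 720k - 5040) + (0)
Last nonzero remainder: 80k**3 + 560k**2 - 720k - 5040. Dividing through by 80 gives the monic gcd k**3 + 7k**2 - 9k - 63.

-63 - 9k + 7k**2 + k**3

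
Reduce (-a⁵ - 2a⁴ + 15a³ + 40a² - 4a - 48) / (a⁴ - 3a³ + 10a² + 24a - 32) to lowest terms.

By polynomial division,
  -a⁵ - 2a⁴ + 15a³ + 40a² - 4a - 48 = (-a - 5)(a⁴ - 3a³ + 10a² + 24a - 32) + (10a³ + 114a² + 84a - 208)
  a⁴ - 3a³ + 10a² + 24a - 32 = ((1/10)a - 36/25)(10a³ + 114a² + 84a - 208) + ((4144/25)a² + (4144/25)a - 8288/25)
  10a³ + 114a² + 84a - 208 = ((125/2072)a + 325/518)((4144/25)a² + (4144/25)a - 8288/25) + (0)
Last nonzero remainder: (4144/25)a² + (4144/25)a - 8288/25. Dividing through by 4144/25 gives the monic gcd a² + a - 2.
Cancel a² + a - 2 from numerator and denominator to get the reduced form.

(-a³ - a² + 14a + 24)/(a² - 4a + 16)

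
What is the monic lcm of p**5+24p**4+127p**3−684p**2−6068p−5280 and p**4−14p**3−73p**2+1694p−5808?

Repeated division with remainder:
  p**5+24p**4+127p**3−684p**2−6068p−5280 = (p+38)(p**4−14p**3−73p**2+1694p−5808) + (732p**3+396p**2−64632p+215424)
  p**4−14p**3−73p**2+1694p−5808 = ((1/732)p−887/44652)(732p**3+396p**2−64632p+215424) + ((86184/3721)p**2+(430920/3721)p−5688144/3721)
  732p**3+396p**2−64632p+215424 = ((226981/7182)p−506056/3591)((86184/3721)p**2+(430920/3721)p−5688144/3721) + (0)
Last nonzero remainder: (86184/3721)p**2+(430920/3721)p−5688144/3721. Dividing through by 86184/3721 gives the monic gcd p**2+5p−66.
Then lcm(f, g) = f·g / gcd(f, g); expanding and making the result monic gives the answer.

p**7+5p**6−241p**5−985p**4+18104p**3+49820p**2−433664p−464640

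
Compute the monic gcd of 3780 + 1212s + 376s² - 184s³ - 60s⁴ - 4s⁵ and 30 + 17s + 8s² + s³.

5 + 2s + s²

Euclidean algorithm in ℚ[s]:
  -4s⁵ - 60s⁴ - 184s³ + 376s² + 1212s + 3780 = (-4s² - 28s + 108)(s³ + 8s² + 17s + 30) + (108s² + 216s + 540)
  s³ + 8s² + 17s + 30 = ((1/108)s + 1/18)(108s² + 216s + 540) + (0)
Last nonzero remainder: 108s² + 216s + 540. Dividing through by 108 gives the monic gcd s² + 2s + 5.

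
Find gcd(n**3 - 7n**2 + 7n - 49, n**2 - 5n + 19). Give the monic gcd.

1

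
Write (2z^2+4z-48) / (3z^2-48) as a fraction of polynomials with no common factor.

(2z+12)/(3z+12)

By polynomial division,
  2z^2+4z-48 = (2/3)(3z^2-48) + (4z-16)
  3z^2-48 = ((3/4)z+3)(4z-16) + (0)
Last nonzero remainder: 4z-16. Dividing through by 4 gives the monic gcd z-4.
Cancel z-4 from numerator and denominator to get the reduced form.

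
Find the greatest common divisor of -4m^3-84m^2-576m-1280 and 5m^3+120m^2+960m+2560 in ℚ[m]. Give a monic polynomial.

Apply the Euclidean algorithm:
  -4m^3-84m^2-576m-1280 = (-4/5)(5m^3+120m^2+960m+2560) + (12m^2+192m+768)
  5m^3+120m^2+960m+2560 = ((5/12)m+10/3)(12m^2+192m+768) + (0)
Last nonzero remainder: 12m^2+192m+768. Dividing through by 12 gives the monic gcd m^2+16m+64.

m^2+16m+64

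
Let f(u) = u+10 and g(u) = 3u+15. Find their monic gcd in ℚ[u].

Euclidean algorithm in ℚ[u]:
  u+10 = (1/3)(3u+15) + (5)
  3u+15 = ((3/5)u+3)(5) + (0)
The last nonzero remainder is the constant 5, so the polynomials are coprime and gcd = 1.

1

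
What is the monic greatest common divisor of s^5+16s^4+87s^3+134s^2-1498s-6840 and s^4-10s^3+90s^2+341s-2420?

s^2+s-20

Euclidean algorithm in ℚ[s]:
  s^5+16s^4+87s^3+134s^2-1498s-6840 = (s+26)(s^4-10s^3+90s^2+341s-2420) + (257s^3-2547s^2-7944s+56080)
  s^4-10s^3+90s^2+341s-2420 = ((1/257)s-23/66049)(257s^3-2547s^2-7944s+56080) + ((7927437/66049)s^2+(7927437/66049)s-158548740/66049)
  257s^3-2547s^2-7944s+56080 = ((16974593/7927437)s-185201396/7927437)((7927437/66049)s^2+(7927437/66049)s-158548740/66049) + (0)
Last nonzero remainder: (7927437/66049)s^2+(7927437/66049)s-158548740/66049. Dividing through by 7927437/66049 gives the monic gcd s^2+s-20.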